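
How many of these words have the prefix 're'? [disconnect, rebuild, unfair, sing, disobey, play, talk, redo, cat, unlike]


Checking each word for prefix 're':
  'disconnect' -> no (count: 0)
  'rebuild' -> YES, starts with 're' (count: 1)
  'unfair' -> no (count: 1)
  'sing' -> no (count: 1)
  'disobey' -> no (count: 1)
  'play' -> no (count: 1)
  'talk' -> no (count: 1)
  'redo' -> YES, starts with 're' (count: 2)
  'cat' -> no (count: 2)
  'unlike' -> no (count: 2)
Total with prefix 're': 2

2


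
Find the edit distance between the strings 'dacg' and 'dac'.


Building DP table for s1='dacg' (len 4) and s2='dac' (len 3):
       d  a  c
    0  1  2  3
  d 1  0  1  2
  a 2  1  0  1
  c 3  2  1  0
  g 4  3  2  1
Edit distance = dp[4][3] = 1

1


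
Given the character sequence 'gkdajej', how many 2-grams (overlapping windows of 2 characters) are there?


String 'gkdajej' has length L = 7.
Number of overlapping n-grams = L - n + 1
Substituting: 7 - 2 + 1 = 6

6


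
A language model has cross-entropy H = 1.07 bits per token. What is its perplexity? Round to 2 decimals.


Perplexity formula: PP = 2^H
H = 1.07
PP = 2^1.07
Decompose: 2^1.07 = 2^1 * 2^0.07
2^1 = 2, 2^0.07 ~ 1.0497167
PP ~ 2 * 1.0497167 = 2.0994334
Rounded to 2 decimals: 2.10

2.10


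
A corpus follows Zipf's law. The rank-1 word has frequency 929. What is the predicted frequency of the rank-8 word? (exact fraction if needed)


Zipf's law: freq(rank) = f1 / rank
f1 = 929, rank = 8
freq = 929 / 8
GCD(929, 8) = 1
Simplified: 929/8

929/8


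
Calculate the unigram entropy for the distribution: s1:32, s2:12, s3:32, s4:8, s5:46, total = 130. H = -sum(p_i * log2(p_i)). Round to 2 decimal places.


Computing entropy H = -sum(p_i * log2(p_i)):
  s1: p = 32/130 = 0.2462, -p*log2(p) = 0.4978
  s2: p = 12/130 = 0.0923, -p*log2(p) = 0.3173
  s3: p = 32/130 = 0.2462, -p*log2(p) = 0.4978
  s4: p = 8/130 = 0.0615, -p*log2(p) = 0.2475
  s5: p = 46/130 = 0.3538, -p*log2(p) = 0.5303
H = sum of terms = 2.0907
Rounded to 2 decimals: 2.09

2.09


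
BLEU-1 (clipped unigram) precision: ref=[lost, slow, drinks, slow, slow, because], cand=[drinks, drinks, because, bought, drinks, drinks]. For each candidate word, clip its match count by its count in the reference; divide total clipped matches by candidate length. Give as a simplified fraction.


Reference word counts: {'because': 1, 'drinks': 1, 'lost': 1, 'slow': 3}
Checking each candidate word (with clipping):
  'drinks' -> in reference (ref count 1, used 1/1) -> match (matches: 1)
  'drinks' -> ref count 1 already used up (1/1) -> clipped, no match (matches: 1)
  'because' -> in reference (ref count 1, used 1/1) -> match (matches: 2)
  'bought' -> not in reference -> no match (matches: 2)
  'drinks' -> ref count 1 already used up (1/1) -> clipped, no match (matches: 2)
  'drinks' -> ref count 1 already used up (1/1) -> clipped, no match (matches: 2)
Clipped matches: 2, Candidate length: 6
Precision = 2/6 = 1/3

1/3


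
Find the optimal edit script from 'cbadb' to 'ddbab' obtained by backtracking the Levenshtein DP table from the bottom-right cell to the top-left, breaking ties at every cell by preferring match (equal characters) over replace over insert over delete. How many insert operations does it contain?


Edit distance = 3. Backtracking from cell (5, 5) with preference match > replace > insert > delete,
then listing the resulting alignment 'cbadb' -> 'ddbab' left to right:
  Step 1: insert 'd' [insertion #1]
  Step 2: replace c->d
  Step 3: keep 'b'
  Step 4: keep 'a'
  Step 5: delete 'd'
  Step 6: keep 'b'
Total insertions: 1

1


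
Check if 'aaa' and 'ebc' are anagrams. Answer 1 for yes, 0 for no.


Sort characters of 'aaa': 'aaa'
Sort characters of 'ebc': 'bce'
Sorted forms differ -> they are NOT anagrams
Result: 0

0


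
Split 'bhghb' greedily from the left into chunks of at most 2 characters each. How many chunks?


'bhghb' has 5 characters.
Chunking with max size 2:
  Chunk 1: 'bh' (positions 0-1)
  Chunk 2: 'gh' (positions 2-3)
  Chunk 3: 'b' (positions 4-4)
Total chunks: ceil(5 / 2) = 3

3


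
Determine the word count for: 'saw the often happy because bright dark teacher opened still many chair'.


Counting words by splitting on spaces:
  Word 1: 'saw'
  Word 2: 'the'
  Word 3: 'often'
  Word 4: 'happy'
  Word 5: 'because'
  Word 6: 'bright'
  Word 7: 'dark'
  Word 8: 'teacher'
  Word 9: 'opened'
  Word 10: 'still'
  Word 11: 'many'
  Word 12: 'chair'
Total words: 12

12


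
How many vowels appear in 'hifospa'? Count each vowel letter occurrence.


Scanning each character of 'hifospa':
  Position 1: 'h' -> consonant (running count: 0)
  Position 2: 'i' -> vowel (running count: 1)
  Position 3: 'f' -> consonant (running count: 1)
  Position 4: 'o' -> vowel (running count: 2)
  Position 5: 's' -> consonant (running count: 2)
  Position 6: 'p' -> consonant (running count: 2)
  Position 7: 'a' -> vowel (running count: 3)
Total vowels: 3

3


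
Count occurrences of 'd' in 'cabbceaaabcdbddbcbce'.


Scanning 'cabbceaaabcdbddbcbce' for 'd':
  Position 11: 'd' -> MATCH (count: 1)
  Position 13: 'd' -> MATCH (count: 2)
  Position 14: 'd' -> MATCH (count: 3)
Total occurrences of 'd': 3

3


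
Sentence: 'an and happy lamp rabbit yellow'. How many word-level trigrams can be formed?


Word trigrams from [6] words:
  Trigram 1: (an and happy)
  Trigram 2: (and happy lamp)
  Trigram 3: (happy lamp rabbit)
  Trigram 4: (lamp rabbit yellow)
Total word trigrams: 6 - 2 = 4

4


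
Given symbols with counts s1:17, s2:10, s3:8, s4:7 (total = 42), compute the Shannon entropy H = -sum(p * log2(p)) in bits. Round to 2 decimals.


Computing entropy H = -sum(p_i * log2(p_i)):
  s1: p = 17/42 = 0.4048, -p*log2(p) = 0.5282
  s2: p = 10/42 = 0.2381, -p*log2(p) = 0.4929
  s3: p = 8/42 = 0.1905, -p*log2(p) = 0.4557
  s4: p = 7/42 = 0.1667, -p*log2(p) = 0.4308
H = sum of terms = 1.9076
Rounded to 2 decimals: 1.91

1.91


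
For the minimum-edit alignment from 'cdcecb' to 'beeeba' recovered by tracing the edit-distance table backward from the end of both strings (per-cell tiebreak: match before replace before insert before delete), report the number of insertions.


Edit distance = 5. Backtracking from cell (6, 6) with preference match > replace > insert > delete,
then listing the resulting alignment 'cdcecb' -> 'beeeba' left to right:
  Step 1: replace c->b
  Step 2: replace d->e
  Step 3: replace c->e
  Step 4: keep 'e'
  Step 5: replace c->b
  Step 6: replace b->a
Total insertions: 0

0


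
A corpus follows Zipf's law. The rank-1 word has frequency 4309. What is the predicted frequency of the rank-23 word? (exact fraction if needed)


Zipf's law: freq(rank) = f1 / rank
f1 = 4309, rank = 23
freq = 4309 / 23
GCD(4309, 23) = 1
Simplified: 4309/23

4309/23


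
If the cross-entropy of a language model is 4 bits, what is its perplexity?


Perplexity formula: PP = 2^H
H = 4
PP = 2^4
Steps: 2^1 = 2, 2^2 = 4, 2^3 = 8, 2^4 = 16
PP = 16

16


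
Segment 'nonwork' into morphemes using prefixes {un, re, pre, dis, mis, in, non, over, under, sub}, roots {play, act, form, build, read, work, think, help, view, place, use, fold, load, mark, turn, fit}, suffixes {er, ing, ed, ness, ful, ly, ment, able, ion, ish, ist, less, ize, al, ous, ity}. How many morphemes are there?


Segmenting 'nonwork' against the inventory:
  'non' -> prefix (morpheme 1)
  'work' -> root (morpheme 2)
Total morphemes: 2

2


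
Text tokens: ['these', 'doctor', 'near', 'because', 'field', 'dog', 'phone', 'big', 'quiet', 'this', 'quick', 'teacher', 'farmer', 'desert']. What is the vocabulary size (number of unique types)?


Listing all tokens and tracking unique types:
  Token 1: 'these' -> NEW (unique so far: 1)
  Token 2: 'doctor' -> NEW (unique so far: 2)
  Token 3: 'near' -> NEW (unique so far: 3)
  Token 4: 'because' -> NEW (unique so far: 4)
  Token 5: 'field' -> NEW (unique so far: 5)
  Token 6: 'dog' -> NEW (unique so far: 6)
  Token 7: 'phone' -> NEW (unique so far: 7)
  Token 8: 'big' -> NEW (unique so far: 8)
  Token 9: 'quiet' -> NEW (unique so far: 9)
  Token 10: 'this' -> NEW (unique so far: 10)
  Token 11: 'quick' -> NEW (unique so far: 11)
  Token 12: 'teacher' -> NEW (unique so far: 12)
  Token 13: 'farmer' -> NEW (unique so far: 13)
  Token 14: 'desert' -> NEW (unique so far: 14)
Unique types: ('because', 'big', 'desert', 'doctor', 'dog', 'farmer', 'field', 'near', 'phone', 'quick', 'quiet', 'teacher', 'these', 'this')
Vocabulary size: 14

14


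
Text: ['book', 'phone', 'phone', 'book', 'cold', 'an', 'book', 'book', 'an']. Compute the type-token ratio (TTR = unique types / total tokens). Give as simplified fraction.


Tokens: 9
Unique types: ('an', 'book', 'cold', 'phone') = 4
TTR = 4/9
Already in lowest terms.

4/9


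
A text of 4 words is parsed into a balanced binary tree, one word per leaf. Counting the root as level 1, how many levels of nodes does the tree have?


In a balanced binary tree with n leaves the deepest leaf is ceil(log2(n)) edges below the root,
so counting node levels inclusive of root and leaves gives ceil(log2(n)) + 1 levels.
log2(4) = 2.0000
ceil(2.0000) = 2
levels = 2 + 1 = 3

3


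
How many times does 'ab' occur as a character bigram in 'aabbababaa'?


Scanning 'aabbababaa' for bigram 'ab':
  Position 0: 'aa' -> no
  Position 1: 'ab' -> MATCH
  Position 2: 'bb' -> no
  Position 3: 'ba' -> no
  Position 4: 'ab' -> MATCH
  Position 5: 'ba' -> no
  Position 6: 'ab' -> MATCH
  Position 7: 'ba' -> no
  Position 8: 'aa' -> no
Total matches: 3

3


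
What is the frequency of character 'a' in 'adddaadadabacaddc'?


Scanning 'adddaadadabacaddc' for 'a':
  Position 0: 'a' -> MATCH (count: 1)
  Position 4: 'a' -> MATCH (count: 2)
  Position 5: 'a' -> MATCH (count: 3)
  Position 7: 'a' -> MATCH (count: 4)
  Position 9: 'a' -> MATCH (count: 5)
  Position 11: 'a' -> MATCH (count: 6)
  Position 13: 'a' -> MATCH (count: 7)
Total occurrences of 'a': 7

7


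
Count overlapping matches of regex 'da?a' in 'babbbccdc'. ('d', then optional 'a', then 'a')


Pattern: da?a means 'd', then optional 'a', then 'a'.
Scanning 'babbbccdc' position-by-position:
  Pos 0: window 'bab' -> no
  Pos 1: window 'abb' -> no
  Pos 2: window 'bbb' -> no
  Pos 3: window 'bbc' -> no
  Pos 4: window 'bcc' -> no
  Pos 5: window 'ccd' -> no
  Pos 6: window 'cdc' -> no
  Pos 7: window 'dc' -> no
  Pos 8: window 'c' -> no
Total matches: 0

0


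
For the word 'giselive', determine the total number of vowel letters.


Scanning each character of 'giselive':
  Position 1: 'g' -> consonant (running count: 0)
  Position 2: 'i' -> vowel (running count: 1)
  Position 3: 's' -> consonant (running count: 1)
  Position 4: 'e' -> vowel (running count: 2)
  Position 5: 'l' -> consonant (running count: 2)
  Position 6: 'i' -> vowel (running count: 3)
  Position 7: 'v' -> consonant (running count: 3)
  Position 8: 'e' -> vowel (running count: 4)
Total vowels: 4

4


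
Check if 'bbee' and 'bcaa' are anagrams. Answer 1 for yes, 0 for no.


Sort characters of 'bbee': 'bbee'
Sort characters of 'bcaa': 'aabc'
Sorted forms differ -> they are NOT anagrams
Result: 0

0


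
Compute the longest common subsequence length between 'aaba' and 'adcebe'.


DP table for LCS of 'aaba' and 'adcebe':
       a  d  c  e  b  e
    0  0  0  0  0  0  0
  a 0  1  1  1  1  1  1
  a 0  1  1  1  1  1  1
  b 0  1  1  1  1  2  2
  a 0  1  1  1  1  2  2
LCS: 'ab'
LCS length = 2

2


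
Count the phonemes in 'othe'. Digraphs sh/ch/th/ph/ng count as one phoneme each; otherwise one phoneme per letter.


Parsing 'othe' greedily, digraphs first:
  'o' -> vowel phoneme (phonemes so far: 1)
  'th' -> digraph (1 consonant phoneme) (phonemes so far: 2)
  'e' -> vowel phoneme (phonemes so far: 3)
Total phonemes: 3

3


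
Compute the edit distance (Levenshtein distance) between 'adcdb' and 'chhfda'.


Building DP table for s1='adcdb' (len 5) and s2='chhfda' (len 6):
       c  h  h  f  d  a
    0  1  2  3  4  5  6
  a 1  1  2  3  4  5  5
  d 2  2  2  3  4  4  5
  c 3  2  3  3  4  5  5
  d 4  3  3  4  4  4  5
  b 5  4  4  4  5  5  5
Edit distance = dp[5][6] = 5

5


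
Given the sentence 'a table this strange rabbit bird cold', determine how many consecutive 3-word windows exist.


Word trigrams from [7] words:
  Trigram 1: (a table this)
  Trigram 2: (table this strange)
  Trigram 3: (this strange rabbit)
  Trigram 4: (strange rabbit bird)
  Trigram 5: (rabbit bird cold)
Total word trigrams: 7 - 2 = 5

5


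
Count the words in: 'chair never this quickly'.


Counting words by splitting on spaces:
  Word 1: 'chair'
  Word 2: 'never'
  Word 3: 'this'
  Word 4: 'quickly'
Total words: 4

4


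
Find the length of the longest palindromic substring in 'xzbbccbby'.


Scanning 'xzbbccbby' for palindromic substrings.
Substring at positions 2-7: 'bbccbb'.
Check: reverse('bbccbb') = 'bbccbb' -> palindrome confirmed.
Neighbouring characters ('z' / 'y') break symmetry, so it cannot extend further.
No longer palindromic substring exists; longest length = 6

6


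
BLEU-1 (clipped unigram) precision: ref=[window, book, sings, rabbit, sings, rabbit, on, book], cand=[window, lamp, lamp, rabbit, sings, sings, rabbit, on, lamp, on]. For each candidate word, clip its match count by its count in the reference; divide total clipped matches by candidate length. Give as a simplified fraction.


Reference word counts: {'book': 2, 'on': 1, 'rabbit': 2, 'sings': 2, 'window': 1}
Checking each candidate word (with clipping):
  'window' -> in reference (ref count 1, used 1/1) -> match (matches: 1)
  'lamp' -> not in reference -> no match (matches: 1)
  'lamp' -> not in reference -> no match (matches: 1)
  'rabbit' -> in reference (ref count 2, used 1/2) -> match (matches: 2)
  'sings' -> in reference (ref count 2, used 1/2) -> match (matches: 3)
  'sings' -> in reference (ref count 2, used 2/2) -> match (matches: 4)
  'rabbit' -> in reference (ref count 2, used 2/2) -> match (matches: 5)
  'on' -> in reference (ref count 1, used 1/1) -> match (matches: 6)
  'lamp' -> not in reference -> no match (matches: 6)
  'on' -> ref count 1 already used up (1/1) -> clipped, no match (matches: 6)
Clipped matches: 6, Candidate length: 10
Precision = 6/10 = 3/5

3/5


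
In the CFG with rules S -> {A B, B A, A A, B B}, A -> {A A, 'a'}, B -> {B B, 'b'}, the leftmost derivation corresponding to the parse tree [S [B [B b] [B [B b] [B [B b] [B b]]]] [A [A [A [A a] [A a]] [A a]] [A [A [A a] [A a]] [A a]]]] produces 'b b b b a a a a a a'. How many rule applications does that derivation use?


Every bracketed nonterminal node [X ...] in the tree is produced by exactly one rule application.
Reading the tree off as a leftmost derivation:
  Step 1: S  =>  B A   (applied S -> B A)
  Step 2: B A  =>  B B A   (applied B -> B B)
  Step 3: B B A  =>  b B A   (applied B -> b)
  Step 4: b B A  =>  b B B A   (applied B -> B B)
  Step 5: b B B A  =>  b b B A   (applied B -> b)
  Step 6: b b B A  =>  b b B B A   (applied B -> B B)
  Step 7: b b B B A  =>  b b b B A   (applied B -> b)
  Step 8: b b b B A  =>  b b b b A   (applied B -> b)
  Step 9: b b b b A  =>  b b b b A A   (applied A -> A A)
  Step 10: b b b b A A  =>  b b b b A A A   (applied A -> A A)
  Step 11: b b b b A A A  =>  b b b b A A A A   (applied A -> A A)
  Step 12: b b b b A A A A  =>  b b b b a A A A   (applied A -> a)
  Step 13: b b b b a A A A  =>  b b b b a a A A   (applied A -> a)
  Step 14: b b b b a a A A  =>  b b b b a a a A   (applied A -> a)
  Step 15: b b b b a a a A  =>  b b b b a a a A A   (applied A -> A A)
  Step 16: b b b b a a a A A  =>  b b b b a a a A A A   (applied A -> A A)
  Step 17: b b b b a a a A A A  =>  b b b b a a a a A A   (applied A -> a)
  Step 18: b b b b a a a a A A  =>  b b b b a a a a a A   (applied A -> a)
  Step 19: b b b b a a a a a A  =>  b b b b a a a a a a   (applied A -> a)
Final yield: b b b b a a a a a a
Total rewrite steps: 19

19


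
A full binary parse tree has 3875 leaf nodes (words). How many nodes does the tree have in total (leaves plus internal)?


Leaf nodes (terminals): 3875
Internal nodes = n - 1 = 3875 - 1 = 3874
Total = leaves + internal = 3875 + 3874 = 7749

7749


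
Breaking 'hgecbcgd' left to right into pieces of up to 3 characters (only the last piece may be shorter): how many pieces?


'hgecbcgd' has 8 characters.
Chunking with max size 3:
  Chunk 1: 'hge' (positions 0-2)
  Chunk 2: 'cbc' (positions 3-5)
  Chunk 3: 'gd' (positions 6-7)
Total chunks: ceil(8 / 3) = 3

3


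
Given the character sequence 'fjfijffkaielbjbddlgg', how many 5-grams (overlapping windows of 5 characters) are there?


String 'fjfijffkaielbjbddlgg' has length L = 20.
Number of overlapping n-grams = L - n + 1
Substituting: 20 - 5 + 1 = 16

16


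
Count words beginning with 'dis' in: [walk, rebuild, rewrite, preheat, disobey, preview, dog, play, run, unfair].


Checking each word for prefix 'dis':
  'walk' -> no (count: 0)
  'rebuild' -> no (count: 0)
  'rewrite' -> no (count: 0)
  'preheat' -> no (count: 0)
  'disobey' -> YES, starts with 'dis' (count: 1)
  'preview' -> no (count: 1)
  'dog' -> no (count: 1)
  'play' -> no (count: 1)
  'run' -> no (count: 1)
  'unfair' -> no (count: 1)
Total with prefix 'dis': 1

1


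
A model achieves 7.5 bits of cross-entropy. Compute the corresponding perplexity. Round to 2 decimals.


Perplexity formula: PP = 2^H
H = 7.5
PP = 2^7.5
Decompose: 2^7.5 = 2^7 * 2^0.5 = 2^7 * sqrt(2)
2^7 = 128, sqrt(2) ~ 1.4142136
PP ~ 128 * 1.4142136 = 181.0193408
Rounded to 2 decimals: 181.02

181.02


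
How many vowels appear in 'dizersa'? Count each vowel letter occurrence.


Scanning each character of 'dizersa':
  Position 1: 'd' -> consonant (running count: 0)
  Position 2: 'i' -> vowel (running count: 1)
  Position 3: 'z' -> consonant (running count: 1)
  Position 4: 'e' -> vowel (running count: 2)
  Position 5: 'r' -> consonant (running count: 2)
  Position 6: 's' -> consonant (running count: 2)
  Position 7: 'a' -> vowel (running count: 3)
Total vowels: 3

3


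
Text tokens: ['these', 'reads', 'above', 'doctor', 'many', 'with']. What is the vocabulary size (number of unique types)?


Listing all tokens and tracking unique types:
  Token 1: 'these' -> NEW (unique so far: 1)
  Token 2: 'reads' -> NEW (unique so far: 2)
  Token 3: 'above' -> NEW (unique so far: 3)
  Token 4: 'doctor' -> NEW (unique so far: 4)
  Token 5: 'many' -> NEW (unique so far: 5)
  Token 6: 'with' -> NEW (unique so far: 6)
Unique types: ('above', 'doctor', 'many', 'reads', 'these', 'with')
Vocabulary size: 6

6


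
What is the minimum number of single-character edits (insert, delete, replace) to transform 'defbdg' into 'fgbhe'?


Building DP table for s1='defbdg' (len 6) and s2='fgbhe' (len 5):
       f  g  b  h  e
    0  1  2  3  4  5
  d 1  1  2  3  4  5
  e 2  2  2  3  4  4
  f 3  2  3  3  4  5
  b 4  3  3  3  4  5
  d 5  4  4  4  4  5
  g 6  5  4  5  5  5
Edit distance = dp[6][5] = 5

5


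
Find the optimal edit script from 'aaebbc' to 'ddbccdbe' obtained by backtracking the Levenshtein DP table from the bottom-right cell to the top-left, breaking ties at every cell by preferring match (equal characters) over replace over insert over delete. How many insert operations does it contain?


Edit distance = 7. Backtracking from cell (6, 8) with preference match > replace > insert > delete,
then listing the resulting alignment 'aaebbc' -> 'ddbccdbe' left to right:
  Step 1: insert 'd' [insertion #1]
  Step 2: insert 'd' [insertion #2]
  Step 3: replace a->b
  Step 4: replace a->c
  Step 5: replace e->c
  Step 6: replace b->d
  Step 7: keep 'b'
  Step 8: replace c->e
Total insertions: 2

2


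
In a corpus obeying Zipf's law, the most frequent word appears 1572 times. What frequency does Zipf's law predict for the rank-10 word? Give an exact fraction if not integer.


Zipf's law: freq(rank) = f1 / rank
f1 = 1572, rank = 10
freq = 1572 / 10
GCD(1572, 10) = 2
Simplified: 786/5

786/5


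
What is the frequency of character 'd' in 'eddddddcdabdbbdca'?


Scanning 'eddddddcdabdbbdca' for 'd':
  Position 1: 'd' -> MATCH (count: 1)
  Position 2: 'd' -> MATCH (count: 2)
  Position 3: 'd' -> MATCH (count: 3)
  Position 4: 'd' -> MATCH (count: 4)
  Position 5: 'd' -> MATCH (count: 5)
  Position 6: 'd' -> MATCH (count: 6)
  Position 8: 'd' -> MATCH (count: 7)
  Position 11: 'd' -> MATCH (count: 8)
  Position 14: 'd' -> MATCH (count: 9)
Total occurrences of 'd': 9

9


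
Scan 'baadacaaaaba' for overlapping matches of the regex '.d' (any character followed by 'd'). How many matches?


Pattern: .d means any character followed by 'd'.
Scanning 'baadacaaaaba' position-by-position:
  Pos 0: window 'ba' -> no
  Pos 1: window 'aa' -> no
  Pos 2: window 'ad' -> MATCH
  Pos 3: window 'da' -> no
  Pos 4: window 'ac' -> no
  Pos 5: window 'ca' -> no
  Pos 6: window 'aa' -> no
  Pos 7: window 'aa' -> no
  Pos 8: window 'aa' -> no
  Pos 9: window 'ab' -> no
  Pos 10: window 'ba' -> no
  Pos 11: window 'a' -> no
Total matches: 1

1


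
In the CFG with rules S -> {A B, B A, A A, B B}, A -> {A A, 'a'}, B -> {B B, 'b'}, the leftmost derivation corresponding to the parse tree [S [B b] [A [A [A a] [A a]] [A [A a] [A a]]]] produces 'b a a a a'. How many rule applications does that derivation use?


Every bracketed nonterminal node [X ...] in the tree is produced by exactly one rule application.
Reading the tree off as a leftmost derivation:
  Step 1: S  =>  B A   (applied S -> B A)
  Step 2: B A  =>  b A   (applied B -> b)
  Step 3: b A  =>  b A A   (applied A -> A A)
  Step 4: b A A  =>  b A A A   (applied A -> A A)
  Step 5: b A A A  =>  b a A A   (applied A -> a)
  Step 6: b a A A  =>  b a a A   (applied A -> a)
  Step 7: b a a A  =>  b a a A A   (applied A -> A A)
  Step 8: b a a A A  =>  b a a a A   (applied A -> a)
  Step 9: b a a a A  =>  b a a a a   (applied A -> a)
Final yield: b a a a a
Total rewrite steps: 9

9


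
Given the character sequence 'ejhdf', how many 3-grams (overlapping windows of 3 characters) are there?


String 'ejhdf' has length L = 5.
Number of overlapping n-grams = L - n + 1
Substituting: 5 - 3 + 1 = 3

3


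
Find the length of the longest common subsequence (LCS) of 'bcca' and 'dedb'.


DP table for LCS of 'bcca' and 'dedb':
       d  e  d  b
    0  0  0  0  0
  b 0  0  0  0  1
  c 0  0  0  0  1
  c 0  0  0  0  1
  a 0  0  0  0  1
LCS: 'b'
LCS length = 1

1


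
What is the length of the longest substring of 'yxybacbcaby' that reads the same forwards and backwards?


Scanning 'yxybacbcaby' for palindromic substrings.
Substring at positions 2-10: 'ybacbcaby'.
Check: reverse('ybacbcaby') = 'ybacbcaby' -> palindrome confirmed.
Neighbouring characters ('x' / '-') break symmetry, so it cannot extend further.
No longer palindromic substring exists; longest length = 9

9


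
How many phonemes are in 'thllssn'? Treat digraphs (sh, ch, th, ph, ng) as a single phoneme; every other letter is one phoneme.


Parsing 'thllssn' greedily, digraphs first:
  'th' -> digraph (1 consonant phoneme) (phonemes so far: 1)
  'l' -> consonant phoneme (phonemes so far: 2)
  'l' -> consonant phoneme (phonemes so far: 3)
  's' -> consonant phoneme (phonemes so far: 4)
  's' -> consonant phoneme (phonemes so far: 5)
  'n' -> consonant phoneme (phonemes so far: 6)
Total phonemes: 6

6


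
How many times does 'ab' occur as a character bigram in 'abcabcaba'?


Scanning 'abcabcaba' for bigram 'ab':
  Position 0: 'ab' -> MATCH
  Position 1: 'bc' -> no
  Position 2: 'ca' -> no
  Position 3: 'ab' -> MATCH
  Position 4: 'bc' -> no
  Position 5: 'ca' -> no
  Position 6: 'ab' -> MATCH
  Position 7: 'ba' -> no
Total matches: 3

3


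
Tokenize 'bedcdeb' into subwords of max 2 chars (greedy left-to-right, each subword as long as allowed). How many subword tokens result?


'bedcdeb' has 7 characters.
Chunking with max size 2:
  Chunk 1: 'be' (positions 0-1)
  Chunk 2: 'dc' (positions 2-3)
  Chunk 3: 'de' (positions 4-5)
  Chunk 4: 'b' (positions 6-6)
Total chunks: ceil(7 / 2) = 4

4


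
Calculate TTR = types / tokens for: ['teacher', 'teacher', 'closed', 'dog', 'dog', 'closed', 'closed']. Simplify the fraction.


Tokens: 7
Unique types: ('closed', 'dog', 'teacher') = 3
TTR = 3/7
Already in lowest terms.

3/7


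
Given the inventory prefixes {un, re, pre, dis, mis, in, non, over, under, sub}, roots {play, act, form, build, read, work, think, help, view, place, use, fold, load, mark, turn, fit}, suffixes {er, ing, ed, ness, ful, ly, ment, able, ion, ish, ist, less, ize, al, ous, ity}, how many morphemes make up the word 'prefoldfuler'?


Segmenting 'prefoldfuler' against the inventory:
  'pre' -> prefix (morpheme 1)
  'fold' -> root (morpheme 2)
  'ful' -> suffix (morpheme 3)
  'er' -> suffix (morpheme 4)
Total morphemes: 4

4


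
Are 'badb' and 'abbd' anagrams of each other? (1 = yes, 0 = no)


Sort characters of 'badb': 'abbd'
Sort characters of 'abbd': 'abbd'
Sorted forms match -> they ARE anagrams
Result: 1

1


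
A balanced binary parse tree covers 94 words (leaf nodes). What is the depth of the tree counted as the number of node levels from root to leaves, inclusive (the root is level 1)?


In a balanced binary tree with n leaves the deepest leaf is ceil(log2(n)) edges below the root,
so counting node levels inclusive of root and leaves gives ceil(log2(n)) + 1 levels.
log2(94) = 6.5546
ceil(6.5546) = 7
levels = 7 + 1 = 8

8


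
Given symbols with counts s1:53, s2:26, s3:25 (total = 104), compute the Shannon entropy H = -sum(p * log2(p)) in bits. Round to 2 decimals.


Computing entropy H = -sum(p_i * log2(p_i)):
  s1: p = 53/104 = 0.5096, -p*log2(p) = 0.4956
  s2: p = 26/104 = 0.2500, -p*log2(p) = 0.5000
  s3: p = 25/104 = 0.2404, -p*log2(p) = 0.4944
H = sum of terms = 1.4900
Rounded to 2 decimals: 1.49

1.49


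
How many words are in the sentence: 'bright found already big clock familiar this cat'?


Counting words by splitting on spaces:
  Word 1: 'bright'
  Word 2: 'found'
  Word 3: 'already'
  Word 4: 'big'
  Word 5: 'clock'
  Word 6: 'familiar'
  Word 7: 'this'
  Word 8: 'cat'
Total words: 8

8


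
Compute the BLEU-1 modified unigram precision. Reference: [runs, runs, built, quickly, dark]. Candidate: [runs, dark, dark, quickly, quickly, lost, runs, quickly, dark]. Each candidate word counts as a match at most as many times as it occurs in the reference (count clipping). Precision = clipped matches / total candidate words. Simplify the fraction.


Reference word counts: {'built': 1, 'dark': 1, 'quickly': 1, 'runs': 2}
Checking each candidate word (with clipping):
  'runs' -> in reference (ref count 2, used 1/2) -> match (matches: 1)
  'dark' -> in reference (ref count 1, used 1/1) -> match (matches: 2)
  'dark' -> ref count 1 already used up (1/1) -> clipped, no match (matches: 2)
  'quickly' -> in reference (ref count 1, used 1/1) -> match (matches: 3)
  'quickly' -> ref count 1 already used up (1/1) -> clipped, no match (matches: 3)
  'lost' -> not in reference -> no match (matches: 3)
  'runs' -> in reference (ref count 2, used 2/2) -> match (matches: 4)
  'quickly' -> ref count 1 already used up (1/1) -> clipped, no match (matches: 4)
  'dark' -> ref count 1 already used up (1/1) -> clipped, no match (matches: 4)
Clipped matches: 4, Candidate length: 9
Precision = 4/9

4/9


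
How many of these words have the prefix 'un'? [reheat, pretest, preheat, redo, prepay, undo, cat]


Checking each word for prefix 'un':
  'reheat' -> no (count: 0)
  'pretest' -> no (count: 0)
  'preheat' -> no (count: 0)
  'redo' -> no (count: 0)
  'prepay' -> no (count: 0)
  'undo' -> YES, starts with 'un' (count: 1)
  'cat' -> no (count: 1)
Total with prefix 'un': 1

1


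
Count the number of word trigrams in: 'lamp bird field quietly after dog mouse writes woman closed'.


Word trigrams from [10] words:
  Trigram 1: (lamp bird field)
  Trigram 2: (bird field quietly)
  Trigram 3: (field quietly after)
  Trigram 4: (quietly after dog)
  Trigram 5: (after dog mouse)
  Trigram 6: (dog mouse writes)
  Trigram 7: (mouse writes woman)
  Trigram 8: (writes woman closed)
Total word trigrams: 10 - 2 = 8

8


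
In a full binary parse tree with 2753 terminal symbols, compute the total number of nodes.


Leaf nodes (terminals): 2753
Internal nodes = n - 1 = 2753 - 1 = 2752
Total = leaves + internal = 2753 + 2752 = 5505

5505


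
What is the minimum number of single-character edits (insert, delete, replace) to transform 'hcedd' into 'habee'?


Building DP table for s1='hcedd' (len 5) and s2='habee' (len 5):
       h  a  b  e  e
    0  1  2  3  4  5
  h 1  0  1  2  3  4
  c 2  1  1  2  3  4
  e 3  2  2  2  2  3
  d 4  3  3  3  3  3
  d 5  4  4  4  4  4
Edit distance = dp[5][5] = 4

4


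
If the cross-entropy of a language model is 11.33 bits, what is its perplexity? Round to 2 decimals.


Perplexity formula: PP = 2^H
H = 11.33
PP = 2^11.33
Decompose: 2^11.33 = 2^11 * 2^0.33
2^11 = 2048, 2^0.33 ~ 1.2570134
PP ~ 2048 * 1.2570134 = 2574.3634432
Rounded to 2 decimals: 2574.36

2574.36


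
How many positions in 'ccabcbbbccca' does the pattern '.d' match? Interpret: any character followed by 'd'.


Pattern: .d means any character followed by 'd'.
Scanning 'ccabcbbbccca' position-by-position:
  Pos 0: window 'cc' -> no
  Pos 1: window 'ca' -> no
  Pos 2: window 'ab' -> no
  Pos 3: window 'bc' -> no
  Pos 4: window 'cb' -> no
  Pos 5: window 'bb' -> no
  Pos 6: window 'bb' -> no
  Pos 7: window 'bc' -> no
  Pos 8: window 'cc' -> no
  Pos 9: window 'cc' -> no
  Pos 10: window 'ca' -> no
  Pos 11: window 'a' -> no
Total matches: 0

0


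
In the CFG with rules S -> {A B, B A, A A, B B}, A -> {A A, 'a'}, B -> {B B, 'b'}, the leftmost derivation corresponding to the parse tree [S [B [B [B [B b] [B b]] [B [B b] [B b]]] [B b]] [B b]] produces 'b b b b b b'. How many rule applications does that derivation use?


Every bracketed nonterminal node [X ...] in the tree is produced by exactly one rule application.
Reading the tree off as a leftmost derivation:
  Step 1: S  =>  B B   (applied S -> B B)
  Step 2: B B  =>  B B B   (applied B -> B B)
  Step 3: B B B  =>  B B B B   (applied B -> B B)
  Step 4: B B B B  =>  B B B B B   (applied B -> B B)
  Step 5: B B B B B  =>  b B B B B   (applied B -> b)
  Step 6: b B B B B  =>  b b B B B   (applied B -> b)
  Step 7: b b B B B  =>  b b B B B B   (applied B -> B B)
  Step 8: b b B B B B  =>  b b b B B B   (applied B -> b)
  Step 9: b b b B B B  =>  b b b b B B   (applied B -> b)
  Step 10: b b b b B B  =>  b b b b b B   (applied B -> b)
  Step 11: b b b b b B  =>  b b b b b b   (applied B -> b)
Final yield: b b b b b b
Total rewrite steps: 11

11


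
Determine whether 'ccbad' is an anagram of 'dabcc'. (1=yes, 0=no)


Sort characters of 'ccbad': 'abccd'
Sort characters of 'dabcc': 'abccd'
Sorted forms match -> they ARE anagrams
Result: 1

1


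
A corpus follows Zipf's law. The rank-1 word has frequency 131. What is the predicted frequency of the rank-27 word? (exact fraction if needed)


Zipf's law: freq(rank) = f1 / rank
f1 = 131, rank = 27
freq = 131 / 27
GCD(131, 27) = 1
Simplified: 131/27

131/27


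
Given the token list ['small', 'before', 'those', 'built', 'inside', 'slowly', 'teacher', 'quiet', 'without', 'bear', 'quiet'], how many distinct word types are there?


Listing all tokens and tracking unique types:
  Token 1: 'small' -> NEW (unique so far: 1)
  Token 2: 'before' -> NEW (unique so far: 2)
  Token 3: 'those' -> NEW (unique so far: 3)
  Token 4: 'built' -> NEW (unique so far: 4)
  Token 5: 'inside' -> NEW (unique so far: 5)
  Token 6: 'slowly' -> NEW (unique so far: 6)
  Token 7: 'teacher' -> NEW (unique so far: 7)
  Token 8: 'quiet' -> NEW (unique so far: 8)
  Token 9: 'without' -> NEW (unique so far: 9)
  Token 10: 'bear' -> NEW (unique so far: 10)
  Token 11: 'quiet' -> duplicate (unique so far: 10)
Unique types: ('bear', 'before', 'built', 'inside', 'quiet', 'slowly', 'small', 'teacher', 'those', 'without')
Vocabulary size: 10

10


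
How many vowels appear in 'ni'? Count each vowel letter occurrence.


Scanning each character of 'ni':
  Position 1: 'n' -> consonant (running count: 0)
  Position 2: 'i' -> vowel (running count: 1)
Total vowels: 1

1


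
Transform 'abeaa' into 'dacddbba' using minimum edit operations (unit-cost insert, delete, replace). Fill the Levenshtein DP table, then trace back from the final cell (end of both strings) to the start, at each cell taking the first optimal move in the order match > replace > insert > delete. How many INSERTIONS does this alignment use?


Edit distance = 6. Backtracking from cell (5, 8) with preference match > replace > insert > delete,
then listing the resulting alignment 'abeaa' -> 'dacddbba' left to right:
  Step 1: insert 'd' [insertion #1]
  Step 2: keep 'a'
  Step 3: insert 'c' [insertion #2]
  Step 4: insert 'd' [insertion #3]
  Step 5: replace b->d
  Step 6: replace e->b
  Step 7: replace a->b
  Step 8: keep 'a'
Total insertions: 3

3


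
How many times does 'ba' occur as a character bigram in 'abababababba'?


Scanning 'abababababba' for bigram 'ba':
  Position 0: 'ab' -> no
  Position 1: 'ba' -> MATCH
  Position 2: 'ab' -> no
  Position 3: 'ba' -> MATCH
  Position 4: 'ab' -> no
  Position 5: 'ba' -> MATCH
  Position 6: 'ab' -> no
  Position 7: 'ba' -> MATCH
  Position 8: 'ab' -> no
  Position 9: 'bb' -> no
  Position 10: 'ba' -> MATCH
Total matches: 5

5


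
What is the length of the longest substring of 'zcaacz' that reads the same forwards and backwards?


Scanning 'zcaacz' for palindromic substrings.
Substring at positions 0-5: 'zcaacz'.
Check: reverse('zcaacz') = 'zcaacz' -> palindrome confirmed.
No longer palindromic substring exists; longest length = 6

6


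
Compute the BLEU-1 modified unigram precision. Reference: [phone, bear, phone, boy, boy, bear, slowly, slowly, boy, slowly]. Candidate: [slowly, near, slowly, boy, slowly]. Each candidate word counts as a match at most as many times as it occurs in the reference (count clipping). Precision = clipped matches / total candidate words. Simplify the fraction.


Reference word counts: {'bear': 2, 'boy': 3, 'phone': 2, 'slowly': 3}
Checking each candidate word (with clipping):
  'slowly' -> in reference (ref count 3, used 1/3) -> match (matches: 1)
  'near' -> not in reference -> no match (matches: 1)
  'slowly' -> in reference (ref count 3, used 2/3) -> match (matches: 2)
  'boy' -> in reference (ref count 3, used 1/3) -> match (matches: 3)
  'slowly' -> in reference (ref count 3, used 3/3) -> match (matches: 4)
Clipped matches: 4, Candidate length: 5
Precision = 4/5

4/5


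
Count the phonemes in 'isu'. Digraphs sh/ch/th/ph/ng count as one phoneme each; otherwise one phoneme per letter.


Parsing 'isu' greedily, digraphs first:
  'i' -> vowel phoneme (phonemes so far: 1)
  's' -> consonant phoneme (phonemes so far: 2)
  'u' -> vowel phoneme (phonemes so far: 3)
Total phonemes: 3

3


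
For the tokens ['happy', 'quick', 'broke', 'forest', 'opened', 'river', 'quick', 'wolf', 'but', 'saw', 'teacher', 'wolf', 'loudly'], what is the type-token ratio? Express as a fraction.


Tokens: 13
Unique types: ('broke', 'but', 'forest', 'happy', 'loudly', 'opened', 'quick', 'river', 'saw', 'teacher', 'wolf') = 11
TTR = 11/13
Already in lowest terms.

11/13


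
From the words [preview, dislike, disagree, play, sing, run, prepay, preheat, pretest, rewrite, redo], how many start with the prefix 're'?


Checking each word for prefix 're':
  'preview' -> no (count: 0)
  'dislike' -> no (count: 0)
  'disagree' -> no (count: 0)
  'play' -> no (count: 0)
  'sing' -> no (count: 0)
  'run' -> no (count: 0)
  'prepay' -> no (count: 0)
  'preheat' -> no (count: 0)
  'pretest' -> no (count: 0)
  'rewrite' -> YES, starts with 're' (count: 1)
  'redo' -> YES, starts with 're' (count: 2)
Total with prefix 're': 2

2


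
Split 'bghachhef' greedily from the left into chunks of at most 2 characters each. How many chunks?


'bghachhef' has 9 characters.
Chunking with max size 2:
  Chunk 1: 'bg' (positions 0-1)
  Chunk 2: 'ha' (positions 2-3)
  Chunk 3: 'ch' (positions 4-5)
  Chunk 4: 'he' (positions 6-7)
  Chunk 5: 'f' (positions 8-8)
Total chunks: ceil(9 / 2) = 5

5


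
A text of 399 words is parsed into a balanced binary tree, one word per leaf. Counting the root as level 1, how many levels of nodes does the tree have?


In a balanced binary tree with n leaves the deepest leaf is ceil(log2(n)) edges below the root,
so counting node levels inclusive of root and leaves gives ceil(log2(n)) + 1 levels.
log2(399) = 8.6402
ceil(8.6402) = 9
levels = 9 + 1 = 10

10


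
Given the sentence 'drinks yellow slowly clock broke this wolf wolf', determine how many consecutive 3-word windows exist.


Word trigrams from [8] words:
  Trigram 1: (drinks yellow slowly)
  Trigram 2: (yellow slowly clock)
  Trigram 3: (slowly clock broke)
  Trigram 4: (clock broke this)
  Trigram 5: (broke this wolf)
  Trigram 6: (this wolf wolf)
Total word trigrams: 8 - 2 = 6

6


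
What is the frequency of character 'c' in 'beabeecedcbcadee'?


Scanning 'beabeecedcbcadee' for 'c':
  Position 6: 'c' -> MATCH (count: 1)
  Position 9: 'c' -> MATCH (count: 2)
  Position 11: 'c' -> MATCH (count: 3)
Total occurrences of 'c': 3

3


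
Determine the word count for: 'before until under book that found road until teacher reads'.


Counting words by splitting on spaces:
  Word 1: 'before'
  Word 2: 'until'
  Word 3: 'under'
  Word 4: 'book'
  Word 5: 'that'
  Word 6: 'found'
  Word 7: 'road'
  Word 8: 'until'
  Word 9: 'teacher'
  Word 10: 'reads'
Total words: 10

10


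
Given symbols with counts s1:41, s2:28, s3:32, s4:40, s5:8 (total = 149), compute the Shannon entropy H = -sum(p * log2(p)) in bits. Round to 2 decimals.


Computing entropy H = -sum(p_i * log2(p_i)):
  s1: p = 41/149 = 0.2752, -p*log2(p) = 0.5123
  s2: p = 28/149 = 0.1879, -p*log2(p) = 0.4532
  s3: p = 32/149 = 0.2148, -p*log2(p) = 0.4766
  s4: p = 40/149 = 0.2685, -p*log2(p) = 0.5093
  s5: p = 8/149 = 0.0537, -p*log2(p) = 0.2265
H = sum of terms = 2.1779
Rounded to 2 decimals: 2.18

2.18


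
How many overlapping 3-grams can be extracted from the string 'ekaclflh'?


String 'ekaclflh' has length L = 8.
Number of overlapping n-grams = L - n + 1
Substituting: 8 - 3 + 1 = 6

6


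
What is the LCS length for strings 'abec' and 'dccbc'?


DP table for LCS of 'abec' and 'dccbc':
       d  c  c  b  c
    0  0  0  0  0  0
  a 0  0  0  0  0  0
  b 0  0  0  0  1  1
  e 0  0  0  0  1  1
  c 0  0  1  1  1  2
LCS: 'bc'
LCS length = 2

2


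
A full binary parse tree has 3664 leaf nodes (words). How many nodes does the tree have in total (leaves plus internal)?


Leaf nodes (terminals): 3664
Internal nodes = n - 1 = 3664 - 1 = 3663
Total = leaves + internal = 3664 + 3663 = 7327

7327


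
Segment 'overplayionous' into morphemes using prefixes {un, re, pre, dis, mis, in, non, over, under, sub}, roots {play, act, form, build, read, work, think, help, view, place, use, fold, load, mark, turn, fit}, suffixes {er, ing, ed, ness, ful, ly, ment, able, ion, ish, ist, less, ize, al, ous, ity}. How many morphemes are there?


Segmenting 'overplayionous' against the inventory:
  'over' -> prefix (morpheme 1)
  'play' -> root (morpheme 2)
  'ion' -> suffix (morpheme 3)
  'ous' -> suffix (morpheme 4)
Total morphemes: 4

4


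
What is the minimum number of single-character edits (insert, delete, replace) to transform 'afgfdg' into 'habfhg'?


Building DP table for s1='afgfdg' (len 6) and s2='habfhg' (len 6):
       h  a  b  f  h  g
    0  1  2  3  4  5  6
  a 1  1  1  2  3  4  5
  f 2  2  2  2  2  3  4
  g 3  3  3  3  3  3  3
  f 4  4  4  4  3  4  4
  d 5  5  5  5  4  4  5
  g 6  6  6  6  5  5  4
Edit distance = dp[6][6] = 4

4


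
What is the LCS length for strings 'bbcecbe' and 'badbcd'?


DP table for LCS of 'bbcecbe' and 'badbcd':
       b  a  d  b  c  d
    0  0  0  0  0  0  0
  b 0  1  1  1  1  1  1
  b 0  1  1  1  2  2  2
  c 0  1  1  1  2  3  3
  e 0  1  1  1  2  3  3
  c 0  1  1  1  2  3  3
  b 0  1  1  1  2  3  3
  e 0  1  1  1  2  3  3
LCS: 'bbc'
LCS length = 3

3
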